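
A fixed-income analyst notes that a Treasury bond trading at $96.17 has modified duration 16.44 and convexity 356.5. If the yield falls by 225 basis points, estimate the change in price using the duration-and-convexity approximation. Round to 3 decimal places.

+$44.252

Duration effect: -D_mod·Δy = -16.44 × (-0.0225) = +0.369900
Convexity effect: ½·C·(Δy)² = 0.5 × 356.5 × (-0.0225)² = +0.0902390625
ΔP/P ≈ +0.369900 + 0.0902390625 = +0.4601390625
ΔP ≈ 96.17 × (+0.4601390625) = +44.251573640625.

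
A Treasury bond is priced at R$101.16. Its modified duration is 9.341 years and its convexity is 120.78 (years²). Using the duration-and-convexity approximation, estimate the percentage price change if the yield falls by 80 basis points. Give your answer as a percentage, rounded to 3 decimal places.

Duration effect: -D_mod·Δy = -9.341 × (-0.008) = +0.074728
Convexity effect: ½·C·(Δy)² = 0.5 × 120.78 × (-0.008)² = +0.00386496
ΔP/P ≈ +0.074728 + 0.00386496 = +0.07859296
= +7.859296%.

+7.859%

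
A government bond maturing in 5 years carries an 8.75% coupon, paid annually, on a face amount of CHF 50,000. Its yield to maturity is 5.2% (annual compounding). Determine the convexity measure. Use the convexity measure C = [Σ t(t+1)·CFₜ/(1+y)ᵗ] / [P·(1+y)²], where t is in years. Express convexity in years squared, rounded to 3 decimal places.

22.175

With y = 0.052:
  t   CF        PV=CF/(1+0.052)^t    t·PV        t(t+1)·PV
  1     4,375.00     4,158.7452     4,158.7452       8,317.4905
  2     4,375.00     3,953.1799     7,906.3598      23,719.0794
  3     4,375.00     3,757.7756    11,273.3267      45,093.3068
  4     4,375.00     3,572.0300    14,288.1200      71,440.6001
  5    54,375.00    42,200.7890   211,003.9451   1,266,023.6704
  Σ                 57,642.5197   248,630.4968   1,414,594.1470
P = 57,642.5197.
Convexity = Σ t(t+1)·PV / [P·(1+y)²] = 1,414,594.1470 / (57,642.5197 × 1.106704) = 22.17468.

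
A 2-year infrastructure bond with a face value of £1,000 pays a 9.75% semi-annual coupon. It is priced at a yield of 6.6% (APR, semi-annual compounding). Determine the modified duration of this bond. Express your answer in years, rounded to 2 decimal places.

1.81 years

Periodic yield y = 0.033. First find Macaulay duration:
  t   CF        PV=CF/(1+0.033)^t    t·PV
  1        48.75        47.1926        47.1926
  2        48.75        45.6850        91.3701
  3        48.75        44.2256       132.6768
  4     1,048.75       921.0234     3,684.0938
  Σ                  1,058.1267     3,955.3333
P = 1,058.1267; Macaulay duration = 3,955.3333 / 1,058.1267 = 3.73805 half-year periods = 1.86903 years.
Modified duration = D_Mac / (1 + y) = 1.86903 / 1.033 = 1.80932 years.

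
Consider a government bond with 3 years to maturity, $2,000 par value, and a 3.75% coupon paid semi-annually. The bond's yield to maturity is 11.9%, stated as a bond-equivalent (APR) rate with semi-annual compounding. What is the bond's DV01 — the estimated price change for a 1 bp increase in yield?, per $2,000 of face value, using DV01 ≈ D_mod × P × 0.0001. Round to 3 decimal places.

$0.429

Periodic yield y = 0.0595.
  t   CF        PV=CF/(1+0.0595)^t    t·PV
  1        37.50        35.3941        35.3941
  2        37.50        33.4064        66.8127
  3        37.50        31.5303        94.5910
  4        37.50        29.7596       119.0385
  5        37.50        28.0884       140.4418
  6     2,037.50     1,440.4290     8,642.5739
  Σ                  1,598.6077     9,098.8520
P = 1,598.6077; D_Mac = 5.69174 half-year periods = 2.84587 yrs; D_mod = 2.68605 yrs.
DV01 ≈ 2.68605 × 1,598.6077 × 0.0001 = 0.429394.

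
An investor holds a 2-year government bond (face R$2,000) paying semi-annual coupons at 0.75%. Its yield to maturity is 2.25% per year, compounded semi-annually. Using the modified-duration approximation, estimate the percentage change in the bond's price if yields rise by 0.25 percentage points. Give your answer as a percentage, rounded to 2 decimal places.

-0.49%

Periodic yield y = 0.01125. Modified duration first:
  t   CF        PV=CF/(1+0.01125)^t    t·PV
  1         7.50         7.4166         7.4166
  2         7.50         7.3341        14.6681
  3         7.50         7.2525        21.7574
  4     2,007.50     1,919.6472     7,678.5887
  Σ                  1,941.6503     7,722.4308
P = 1,941.6503; D_Mac = 3.97725 half-year periods = 1.98863 yrs; D_mod = 1.98863/(1+0.01125) = 1.96650 yrs.
ΔP/P ≈ -D_mod · Δy = -1.96650 × (+0.0025) = -0.004916 = -0.4916%.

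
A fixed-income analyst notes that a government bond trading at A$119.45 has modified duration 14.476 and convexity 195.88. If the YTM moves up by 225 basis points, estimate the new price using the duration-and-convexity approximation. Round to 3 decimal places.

Duration effect: -D_mod·Δy = -14.476 × (+0.0225) = -0.325710
Convexity effect: ½·C·(Δy)² = 0.5 × 195.88 × (0.0225)² = +0.049582125
ΔP/P ≈ -0.325710 + 0.049582125 = -0.276127875
New price ≈ 119.45 × (1 - 0.276127875) = 86.46652533125.

A$86.467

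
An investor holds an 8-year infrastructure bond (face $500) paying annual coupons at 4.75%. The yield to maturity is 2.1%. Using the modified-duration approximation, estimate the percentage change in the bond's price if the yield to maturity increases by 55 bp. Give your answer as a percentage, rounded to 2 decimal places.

Periodic yield y = 0.021. Modified duration first:
  t   CF        PV=CF/(1+0.021)^t    t·PV
  1        23.75        23.2615        23.2615
  2        23.75        22.7831        45.5661
  3        23.75        22.3145        66.9434
  4        23.75        21.8555        87.4220
  5        23.75        21.4060       107.0298
  6        23.75        20.9657       125.7941
  7        23.75        20.5345       143.7413
  8       523.75       443.5250     3,548.2000
  Σ                    596.6456     4,147.9582
P = 596.6456; D_Mac = 6.95213 yrs; D_mod = 6.95213/(1+0.021) = 6.80914 yrs.
ΔP/P ≈ -D_mod · Δy = -6.80914 × (+0.0055) = -0.037450 = -3.7450%.

-3.75%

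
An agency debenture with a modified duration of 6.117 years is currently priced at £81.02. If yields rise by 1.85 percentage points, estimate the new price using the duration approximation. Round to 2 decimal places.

£71.85

Duration approximation: ΔP/P ≈ -D_mod · Δy = -6.117 × (+0.0185) = -0.1131645.
New price ≈ 81.02 × (1 - 0.1131645) = 71.85141221.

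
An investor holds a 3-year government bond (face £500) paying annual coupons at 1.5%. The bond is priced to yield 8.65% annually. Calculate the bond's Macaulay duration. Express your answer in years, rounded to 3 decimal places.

Periodic yield y = 0.0865. Discount each cash flow and weight by its year:
  t   CF        PV=CF/(1+0.0865)^t    t·PV
  1         7.50         6.9029         6.9029
  2         7.50         6.3533        12.7067
  3       507.50       395.6825     1,187.0475
  Σ                    408.9387     1,206.6571
Price P = Σ PV = 408.9387.
Macaulay duration = Σ(t·PV) / P = 1,206.6571 / 408.9387 = 2.95070 years.

2.951 years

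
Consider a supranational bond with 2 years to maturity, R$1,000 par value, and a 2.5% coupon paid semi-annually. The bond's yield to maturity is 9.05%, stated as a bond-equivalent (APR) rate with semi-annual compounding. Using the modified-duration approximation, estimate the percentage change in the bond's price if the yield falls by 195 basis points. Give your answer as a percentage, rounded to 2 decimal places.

+3.66%

Periodic yield y = 0.04525. Modified duration first:
  t   CF        PV=CF/(1+0.04525)^t    t·PV
  1        12.50        11.9589        11.9589
  2        12.50        11.4411        22.8823
  3        12.50        10.9458        32.8375
  4     1,012.50       848.2314     3,392.9255
  Σ                    882.5772     3,460.6042
P = 882.5772; D_Mac = 3.92102 half-year periods = 1.96051 yrs; D_mod = 1.96051/(1+0.04525) = 1.87564 yrs.
ΔP/P ≈ -D_mod · Δy = -1.87564 × (-0.0195) = +0.036575 = +3.6575%.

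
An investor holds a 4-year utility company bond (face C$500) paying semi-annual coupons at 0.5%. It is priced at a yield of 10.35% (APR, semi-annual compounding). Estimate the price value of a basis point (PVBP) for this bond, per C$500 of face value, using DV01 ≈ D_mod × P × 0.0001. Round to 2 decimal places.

Periodic yield y = 0.05175.
  t   CF        PV=CF/(1+0.05175)^t    t·PV
  1         1.25         1.1885         1.1885
  2         1.25         1.1300         2.2600
  3         1.25         1.0744         3.2232
  4         1.25         1.0216         4.0862
  5         1.25         0.9713         4.8564
  6         1.25         0.9235         5.5410
  7         1.25         0.8781         6.1464
  8       501.25       334.7759     2,678.2074
  Σ                    341.9632     2,705.5092
P = 341.9632; D_Mac = 7.91170 half-year periods = 3.95585 yrs; D_mod = 3.76121 yrs.
DV01 ≈ 3.76121 × 341.9632 × 0.0001 = 0.128619.

C$0.13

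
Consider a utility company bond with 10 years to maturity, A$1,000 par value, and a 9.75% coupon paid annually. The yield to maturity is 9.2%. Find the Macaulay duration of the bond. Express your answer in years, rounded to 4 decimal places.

6.8737 years

Periodic yield y = 0.092. Discount each cash flow and weight by its year:
  t   CF        PV=CF/(1+0.092)^t    t·PV
  1        97.50        89.2857        89.2857
  2        97.50        81.7635       163.5269
  3        97.50        74.8750       224.6249
  4        97.50        68.5668       274.2673
  5        97.50        62.7901       313.9507
  6        97.50        57.5001       345.0007
  7        97.50        52.6558       368.5905
  8        97.50        48.2196       385.7567
  9        97.50        44.1571       397.4142
  10    1,097.50       455.1747     4,551.7473
  Σ                  1,034.9885     7,114.1651
Price P = Σ PV = 1,034.9885.
Macaulay duration = Σ(t·PV) / P = 7,114.1651 / 1,034.9885 = 6.87367 years.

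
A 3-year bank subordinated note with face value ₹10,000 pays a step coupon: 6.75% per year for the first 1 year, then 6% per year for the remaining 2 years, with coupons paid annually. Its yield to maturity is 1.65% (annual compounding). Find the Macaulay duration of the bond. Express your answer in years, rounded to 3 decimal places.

Periodic yield y = 0.0165. Discount each cash flow and weight by its year:
  t   CF        PV=CF/(1+0.0165)^t    t·PV
  1       675.00       664.0433       664.0433
  2       600.00       580.6795     1,161.3590
  3    10,600.00    10,092.1505    30,276.4514
  Σ                 11,336.8732    32,101.8536
Price P = Σ PV = 11,336.8732.
Macaulay duration = Σ(t·PV) / P = 32,101.8536 / 11,336.8732 = 2.83163 years.

2.832 years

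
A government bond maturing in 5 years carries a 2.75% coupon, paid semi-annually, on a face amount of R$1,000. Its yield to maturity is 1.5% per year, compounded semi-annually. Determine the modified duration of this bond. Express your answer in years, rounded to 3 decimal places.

Periodic yield y = 0.0075. First find Macaulay duration:
  t   CF        PV=CF/(1+0.0075)^t    t·PV
  1        13.75        13.6476        13.6476
  2        13.75        13.5460        27.0921
  3        13.75        13.4452        40.3356
  4        13.75        13.3451        53.3805
  5        13.75        13.2458        66.2289
  6        13.75        13.1472        78.8830
  7        13.75        13.0493        91.3451
  8        13.75        12.9522       103.6173
  9        13.75        12.8557       115.7017
  10    1,013.75       940.7632     9,407.6320
  Σ                  1,059.9974     9,997.8638
P = 1,059.9974; Macaulay duration = 9,997.8638 / 1,059.9974 = 9.43197 half-year periods = 4.71599 years.
Modified duration = D_Mac / (1 + y) = 4.71599 / 1.0075 = 4.68088 years.

4.681 years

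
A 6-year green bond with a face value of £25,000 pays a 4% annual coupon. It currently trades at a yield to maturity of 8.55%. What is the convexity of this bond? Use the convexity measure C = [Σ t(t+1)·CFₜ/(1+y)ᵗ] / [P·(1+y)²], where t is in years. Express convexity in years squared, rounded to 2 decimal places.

30.74

With y = 0.0855:
  t   CF        PV=CF/(1+0.0855)^t    t·PV        t(t+1)·PV
  1     1,000.00       921.2345       921.2345       1,842.4689
  2     1,000.00       848.6729     1,697.3458       5,092.0375
  3     1,000.00       781.8267     2,345.4802       9,381.9208
  4     1,000.00       720.2457     2,880.9829      14,404.9145
  5     1,000.00       663.5152     3,317.5759      19,905.4553
  6    26,000.00    15,892.5791    95,355.4745     667,488.3215
  Σ                 19,828.0741   106,518.0938     718,115.1186
P = 19,828.0741.
Convexity = Σ t(t+1)·PV / [P·(1+y)²] = 718,115.1186 / (19,828.0741 × 1.178310) = 30.73646.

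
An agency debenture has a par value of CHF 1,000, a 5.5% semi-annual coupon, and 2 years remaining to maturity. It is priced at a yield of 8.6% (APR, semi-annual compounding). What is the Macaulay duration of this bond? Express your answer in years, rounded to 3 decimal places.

1.918 years

Periodic yield y = 0.043. Discount each cash flow and weight by its period:
  t   CF        PV=CF/(1+0.043)^t    t·PV
  1        27.50        26.3663        26.3663
  2        27.50        25.2792        50.5585
  3        27.50        24.2371        72.7112
  4     1,027.50       868.2496     3,472.9984
  Σ                    944.1322     3,622.6343
Price P = Σ PV = 944.1322.
Macaulay duration = Σ(t·PV) / P = 3,622.6343 / 944.1322 = 3.83700 half-year periods.
In years: 3.83700 / 2 = 1.91850 years.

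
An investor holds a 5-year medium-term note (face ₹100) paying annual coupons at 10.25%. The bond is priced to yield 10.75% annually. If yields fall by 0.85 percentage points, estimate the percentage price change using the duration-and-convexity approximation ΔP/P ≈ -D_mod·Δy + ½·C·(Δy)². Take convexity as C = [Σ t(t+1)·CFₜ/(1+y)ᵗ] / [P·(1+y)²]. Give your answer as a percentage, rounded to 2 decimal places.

+3.25%

With y = 0.1075:
  t   CF        PV=CF/(1+0.1075)^t    t·PV        t(t+1)·PV
  1        10.25         9.2551         9.2551          18.5102
  2        10.25         8.3567        16.7135          50.1404
  3        10.25         7.5456        22.6367          90.5470
  4        10.25         6.8132        27.2527         136.2633
  5       110.25        66.1698       330.8491       1,985.0945
  Σ                     98.1404       406.7070       2,280.5553
P = 98.1404; D_Mac = 4.14414 yrs; D_mod = 3.74188 yrs; C = 18.94547.
Duration effect: -3.74188 × (-0.0085) = +0.031806
Convexity effect: 0.5 × 18.94547 × (-0.0085)² = +0.0006844
ΔP/P ≈ +0.031806 + 0.0006844 = +0.032490 = +3.2490%.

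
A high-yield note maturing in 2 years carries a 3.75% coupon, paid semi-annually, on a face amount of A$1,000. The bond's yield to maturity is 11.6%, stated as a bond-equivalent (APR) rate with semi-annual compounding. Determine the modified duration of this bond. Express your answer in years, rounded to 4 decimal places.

1.8343 years

Periodic yield y = 0.058. First find Macaulay duration:
  t   CF        PV=CF/(1+0.058)^t    t·PV
  1        18.75        17.7221        17.7221
  2        18.75        16.7506        33.5012
  3        18.75        15.8323        47.4969
  4     1,018.75       813.0644     3,252.2576
  Σ                    863.3694     3,350.9778
P = 863.3694; Macaulay duration = 3,350.9778 / 863.3694 = 3.88128 half-year periods = 1.94064 years.
Modified duration = D_Mac / (1 + y) = 1.94064 / 1.058 = 1.83425 years.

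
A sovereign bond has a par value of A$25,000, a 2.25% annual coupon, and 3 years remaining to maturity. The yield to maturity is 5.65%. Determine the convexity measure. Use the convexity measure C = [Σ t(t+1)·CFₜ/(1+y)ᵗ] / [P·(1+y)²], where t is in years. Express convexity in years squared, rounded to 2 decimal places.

10.42

With y = 0.0565:
  t   CF        PV=CF/(1+0.0565)^t    t·PV        t(t+1)·PV
  1       562.50       532.4184       532.4184       1,064.8367
  2       562.50       503.9454     1,007.8909       3,023.6727
  3    25,562.50    21,676.7826    65,030.3477     260,121.3907
  Σ                 22,713.1464    66,570.6569     264,209.9001
P = 22,713.1464.
Convexity = Σ t(t+1)·PV / [P·(1+y)²] = 264,209.9001 / (22,713.1464 × 1.116192) = 10.42156.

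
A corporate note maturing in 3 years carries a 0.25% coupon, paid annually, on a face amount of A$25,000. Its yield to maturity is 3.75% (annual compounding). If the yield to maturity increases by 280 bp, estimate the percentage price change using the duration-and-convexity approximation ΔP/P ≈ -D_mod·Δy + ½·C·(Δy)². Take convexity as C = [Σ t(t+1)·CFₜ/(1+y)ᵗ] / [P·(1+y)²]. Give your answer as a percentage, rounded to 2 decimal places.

With y = 0.0375:
  t   CF        PV=CF/(1+0.0375)^t    t·PV        t(t+1)·PV
  1        62.50        60.2410        60.2410         120.4819
  2        62.50        58.0636       116.1272         348.3815
  3    25,062.50    22,441.9233    67,325.7699     269,303.0796
  Σ                 22,560.2278    67,502.1380     269,771.9430
P = 22,560.2278; D_Mac = 2.99209 yrs; D_mod = 2.88394 yrs; C = 11.10905.
Duration effect: -2.88394 × (+0.028) = -0.080750
Convexity effect: 0.5 × 11.10905 × (0.028)² = +0.0043547
ΔP/P ≈ -0.080750 + 0.0043547 = -0.076396 = -7.6396%.

-7.64%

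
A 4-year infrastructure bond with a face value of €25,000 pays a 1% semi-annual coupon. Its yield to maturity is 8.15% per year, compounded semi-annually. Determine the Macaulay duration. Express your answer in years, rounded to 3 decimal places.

3.918 years

Periodic yield y = 0.04075. Discount each cash flow and weight by its period:
  t   CF        PV=CF/(1+0.04075)^t    t·PV
  1       125.00       120.1057       120.1057
  2       125.00       115.4030       230.8060
  3       125.00       110.8845       332.6534
  4       125.00       106.5429       426.1714
  5       125.00       102.3712       511.8561
  6       125.00        98.3629       590.1776
  7       125.00        94.5116       661.5811
  8    25,125.00    18,253.0193   146,024.1547
  Σ                 19,001.2011   148,897.5062
Price P = Σ PV = 19,001.2011.
Macaulay duration = Σ(t·PV) / P = 148,897.5062 / 19,001.2011 = 7.83622 half-year periods.
In years: 7.83622 / 2 = 3.91811 years.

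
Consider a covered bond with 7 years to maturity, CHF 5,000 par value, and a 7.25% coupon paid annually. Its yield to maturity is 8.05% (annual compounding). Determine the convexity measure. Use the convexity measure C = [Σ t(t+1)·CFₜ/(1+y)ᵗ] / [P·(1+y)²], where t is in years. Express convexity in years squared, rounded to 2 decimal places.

With y = 0.0805:
  t   CF        PV=CF/(1+0.0805)^t    t·PV        t(t+1)·PV
  1       362.50       335.4928       335.4928         670.9857
  2       362.50       310.4978       620.9955       1,862.9865
  3       362.50       287.3649       862.0947       3,448.3786
  4       362.50       265.9555     1,063.8219       5,319.1094
  5       362.50       246.1411     1,230.7056       7,384.2333
  6       362.50       227.8030     1,366.8178       9,567.7248
  7     5,362.50     3,118.8458    21,831.9208     174,655.3662
  Σ                  4,792.1008    27,311.8490     202,908.7845
P = 4,792.1008.
Convexity = Σ t(t+1)·PV / [P·(1+y)²] = 202,908.7845 / (4,792.1008 × 1.167480) = 36.26815.

36.27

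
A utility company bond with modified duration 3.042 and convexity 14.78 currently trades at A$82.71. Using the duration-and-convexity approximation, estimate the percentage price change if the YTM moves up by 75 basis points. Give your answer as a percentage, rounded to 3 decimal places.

Duration effect: -D_mod·Δy = -3.042 × (+0.0075) = -0.022815
Convexity effect: ½·C·(Δy)² = 0.5 × 14.78 × (0.0075)² = +0.0004156875
ΔP/P ≈ -0.022815 + 0.0004156875 = -0.0223993125
= -2.23993125%.

-2.240%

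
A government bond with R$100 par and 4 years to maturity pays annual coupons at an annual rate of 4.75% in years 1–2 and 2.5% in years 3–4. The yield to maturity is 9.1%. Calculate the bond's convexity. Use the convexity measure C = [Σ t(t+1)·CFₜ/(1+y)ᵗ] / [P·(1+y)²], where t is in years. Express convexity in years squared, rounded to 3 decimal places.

With y = 0.091:
  t   CF        PV=CF/(1+0.091)^t    t·PV        t(t+1)·PV
  1         4.75         4.3538         4.3538           8.7076
  2         4.75         3.9907         7.9813          23.9439
  3         2.50         1.9252         5.7755          23.1019
  4       102.50        72.3477       289.3909       1,446.9544
  Σ                     82.6173       307.5015       1,502.7078
P = 82.6173.
Convexity = Σ t(t+1)·PV / [P·(1+y)²] = 1,502.7078 / (82.6173 × 1.190281) = 15.28107.

15.281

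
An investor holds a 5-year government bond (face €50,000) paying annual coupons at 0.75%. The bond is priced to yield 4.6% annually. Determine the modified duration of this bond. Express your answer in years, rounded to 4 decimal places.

Periodic yield y = 0.046. First find Macaulay duration:
  t   CF        PV=CF/(1+0.046)^t    t·PV
  1       375.00       358.5086       358.5086
  2       375.00       342.7425       685.4849
  3       375.00       327.6696       983.0089
  4       375.00       313.2597     1,253.0388
  5    50,375.00    40,230.6117   201,153.0587
  Σ                 41,572.7922   204,433.1000
P = 41,572.7922; Macaulay duration = 204,433.1000 / 41,572.7922 = 4.91747 years.
Modified duration = D_Mac / (1 + y) = 4.91747 / 1.046 = 4.70122 years.

4.7012 years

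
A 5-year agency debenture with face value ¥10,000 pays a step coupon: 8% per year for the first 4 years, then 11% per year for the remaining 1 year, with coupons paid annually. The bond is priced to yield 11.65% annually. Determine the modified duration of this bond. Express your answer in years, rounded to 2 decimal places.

Periodic yield y = 0.1165. First find Macaulay duration:
  t   CF        PV=CF/(1+0.1165)^t    t·PV
  1       800.00       716.5249       716.5249
  2       800.00       641.7598     1,283.5197
  3       800.00       574.7961     1,724.3883
  4       800.00       514.8196     2,059.2784
  5    11,100.00     6,397.7806    31,988.9029
  Σ                  8,845.6810    37,772.6141
P = 8,845.6810; Macaulay duration = 37,772.6141 / 8,845.6810 = 4.27018 years.
Modified duration = D_Mac / (1 + y) = 4.27018 / 1.1165 = 3.82461 years.

3.82 years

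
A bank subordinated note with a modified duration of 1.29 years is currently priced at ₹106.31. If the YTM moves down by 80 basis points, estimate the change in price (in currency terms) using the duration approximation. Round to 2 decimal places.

Duration approximation: ΔP/P ≈ -D_mod · Δy = -1.29 × (-0.008) = +0.010320.
ΔP ≈ 106.31 × (+0.010320) = +1.0971192.

+₹1.10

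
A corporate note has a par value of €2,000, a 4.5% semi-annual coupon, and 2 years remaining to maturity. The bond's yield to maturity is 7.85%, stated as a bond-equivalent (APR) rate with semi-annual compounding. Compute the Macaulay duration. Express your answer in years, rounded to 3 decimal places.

Periodic yield y = 0.03925. Discount each cash flow and weight by its period:
  t   CF        PV=CF/(1+0.03925)^t    t·PV
  1        45.00        43.3005        43.3005
  2        45.00        41.6651        83.3302
  3        45.00        40.0915       120.2745
  4     2,045.00     1,753.1262     7,012.5048
  Σ                  1,878.1833     7,259.4100
Price P = Σ PV = 1,878.1833.
Macaulay duration = Σ(t·PV) / P = 7,259.4100 / 1,878.1833 = 3.86512 half-year periods.
In years: 3.86512 / 2 = 1.93256 years.

1.933 years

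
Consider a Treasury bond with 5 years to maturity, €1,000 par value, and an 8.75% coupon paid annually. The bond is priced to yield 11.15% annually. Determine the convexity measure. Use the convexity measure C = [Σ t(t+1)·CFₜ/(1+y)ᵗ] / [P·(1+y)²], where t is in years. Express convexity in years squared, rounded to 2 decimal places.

With y = 0.1115:
  t   CF        PV=CF/(1+0.1115)^t    t·PV        t(t+1)·PV
  1        87.50        78.7224        78.7224         157.4449
  2        87.50        70.8254       141.6508         424.9525
  3        87.50        63.7206       191.1617         764.6468
  4        87.50        57.3284       229.3138       1,146.5690
  5     1,087.50       641.0353     3,205.1764      19,231.0583
  Σ                    911.6322     3,846.0252      21,724.6715
P = 911.6322.
Convexity = Σ t(t+1)·PV / [P·(1+y)²] = 21,724.6715 / (911.6322 × 1.235432) = 19.28922.

19.29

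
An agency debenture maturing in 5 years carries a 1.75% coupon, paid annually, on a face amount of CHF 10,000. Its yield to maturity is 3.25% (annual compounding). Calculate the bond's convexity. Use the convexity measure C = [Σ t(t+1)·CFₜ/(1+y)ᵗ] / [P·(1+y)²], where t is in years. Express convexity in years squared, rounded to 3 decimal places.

With y = 0.0325:
  t   CF        PV=CF/(1+0.0325)^t    t·PV        t(t+1)·PV
  1       175.00       169.4915       169.4915         338.9831
  2       175.00       164.1564       328.3129         984.9386
  3       175.00       158.9893       476.9679       1,907.8715
  4       175.00       153.9848       615.9391       3,079.6957
  5    10,175.00     8,671.2981    43,356.4905     260,138.9428
  Σ                  9,317.9201    44,947.2019     266,450.4317
P = 9,317.9201.
Convexity = Σ t(t+1)·PV / [P·(1+y)²] = 266,450.4317 / (9,317.9201 × 1.066056) = 26.82362.

26.824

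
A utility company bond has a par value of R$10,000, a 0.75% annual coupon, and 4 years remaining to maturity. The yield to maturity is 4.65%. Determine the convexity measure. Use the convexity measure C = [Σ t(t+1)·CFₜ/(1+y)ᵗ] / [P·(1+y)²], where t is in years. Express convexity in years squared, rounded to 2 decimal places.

With y = 0.0465:
  t   CF        PV=CF/(1+0.0465)^t    t·PV        t(t+1)·PV
  1        75.00        71.6675        71.6675         143.3349
  2        75.00        68.4830       136.9660         410.8980
  3        75.00        65.4400       196.3201         785.2805
  4    10,075.00     8,400.1709    33,600.6838     168,003.4189
  Σ                  8,605.7615    34,005.6374     169,342.9323
P = 8,605.7615.
Convexity = Σ t(t+1)·PV / [P·(1+y)²] = 169,342.9323 / (8,605.7615 × 1.095162) = 17.96798.

17.97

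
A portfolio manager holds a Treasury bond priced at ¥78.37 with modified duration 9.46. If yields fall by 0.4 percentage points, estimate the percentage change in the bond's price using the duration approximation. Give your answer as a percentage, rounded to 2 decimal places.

+3.78%

Duration approximation: ΔP/P ≈ -D_mod · Δy = -9.46 × (-0.004) = +0.037840.
As a percentage: +3.7840%.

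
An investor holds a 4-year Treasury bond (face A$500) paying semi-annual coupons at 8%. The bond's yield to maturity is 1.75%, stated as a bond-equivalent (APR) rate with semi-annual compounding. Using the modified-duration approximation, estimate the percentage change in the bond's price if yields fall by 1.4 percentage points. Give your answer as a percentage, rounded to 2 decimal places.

+4.94%

Periodic yield y = 0.00875. Modified duration first:
  t   CF        PV=CF/(1+0.00875)^t    t·PV
  1        20.00        19.8265        19.8265
  2        20.00        19.6545        39.3091
  3        20.00        19.4841        58.4522
  4        20.00        19.3150        77.2602
  5        20.00        19.1475        95.7375
  6        20.00        18.9814       113.8885
  7        20.00        18.8168       131.7174
  8       520.00       484.9924     3,879.9395
  Σ                    620.2183     4,416.1309
P = 620.2183; D_Mac = 7.12028 half-year periods = 3.56014 yrs; D_mod = 3.56014/(1+0.00875) = 3.52926 yrs.
ΔP/P ≈ -D_mod · Δy = -3.52926 × (-0.014) = +0.049410 = +4.9410%.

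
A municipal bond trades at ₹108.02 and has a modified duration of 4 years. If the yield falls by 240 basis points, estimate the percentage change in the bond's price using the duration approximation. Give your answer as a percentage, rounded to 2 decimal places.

+9.60%

Duration approximation: ΔP/P ≈ -D_mod · Δy = -4 × (-0.024) = +0.096000.
As a percentage: +9.6000%.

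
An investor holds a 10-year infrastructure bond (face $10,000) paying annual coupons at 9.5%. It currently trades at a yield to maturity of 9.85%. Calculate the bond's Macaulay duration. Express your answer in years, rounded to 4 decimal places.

Periodic yield y = 0.0985. Discount each cash flow and weight by its year:
  t   CF        PV=CF/(1+0.0985)^t    t·PV
  1       950.00       864.8157       864.8157
  2       950.00       787.2696     1,574.5392
  3       950.00       716.6769     2,150.0308
  4       950.00       652.4141     2,609.6565
  5       950.00       593.9136     2,969.5682
  6       950.00       540.6588     3,243.9525
  7       950.00       492.1791     3,445.2538
  8       950.00       448.0465     3,584.3722
  9       950.00       407.8712     3,670.8409
  10   10,950.00     4,279.7018    42,797.0177
  Σ                  9,783.5473    66,910.0475
Price P = Σ PV = 9,783.5473.
Macaulay duration = Σ(t·PV) / P = 66,910.0475 / 9,783.5473 = 6.83904 years.

6.8390 years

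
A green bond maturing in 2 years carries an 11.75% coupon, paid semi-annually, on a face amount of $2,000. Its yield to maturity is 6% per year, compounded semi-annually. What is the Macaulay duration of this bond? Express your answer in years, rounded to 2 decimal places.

1.85 years

Periodic yield y = 0.03. Discount each cash flow and weight by its period:
  t   CF        PV=CF/(1+0.03)^t    t·PV
  1       117.50       114.0777       114.0777
  2       117.50       110.7550       221.5100
  3       117.50       107.5291       322.5874
  4     2,117.50     1,881.3713     7,525.4853
  Σ                  2,213.7332     8,183.6604
Price P = Σ PV = 2,213.7332.
Macaulay duration = Σ(t·PV) / P = 8,183.6604 / 2,213.7332 = 3.69677 half-year periods.
In years: 3.69677 / 2 = 1.84838 years.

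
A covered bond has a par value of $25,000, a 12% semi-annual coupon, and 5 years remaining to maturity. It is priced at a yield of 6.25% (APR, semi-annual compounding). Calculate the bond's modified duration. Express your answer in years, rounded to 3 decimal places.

Periodic yield y = 0.03125. First find Macaulay duration:
  t   CF        PV=CF/(1+0.03125)^t    t·PV
  1     1,500.00     1,454.5455     1,454.5455
  2     1,500.00     1,410.4683     2,820.9366
  3     1,500.00     1,367.7269     4,103.1806
  4     1,500.00     1,326.2806     5,305.1223
  5     1,500.00     1,286.0903     6,430.4513
  6     1,500.00     1,247.1178     7,482.7070
  7     1,500.00     1,209.3264     8,465.2847
  8     1,500.00     1,172.6801     9,381.4410
  9     1,500.00     1,137.1444    10,234.2993
  10   26,500.00    19,480.7763   194,807.7626
  Σ                 31,092.1565   250,485.7310
P = 31,092.1565; Macaulay duration = 250,485.7310 / 31,092.1565 = 8.05624 half-year periods = 4.02812 years.
Modified duration = D_Mac / (1 + y) = 4.02812 / 1.03125 = 3.90605 years.

3.906 years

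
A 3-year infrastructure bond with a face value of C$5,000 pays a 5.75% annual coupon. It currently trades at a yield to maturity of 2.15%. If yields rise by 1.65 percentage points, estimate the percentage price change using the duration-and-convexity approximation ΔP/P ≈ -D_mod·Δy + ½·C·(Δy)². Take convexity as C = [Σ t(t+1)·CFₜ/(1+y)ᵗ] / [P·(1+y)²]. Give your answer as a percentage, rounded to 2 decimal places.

With y = 0.0215:
  t   CF        PV=CF/(1+0.0215)^t    t·PV        t(t+1)·PV
  1       287.50       281.4488       281.4488         562.8977
  2       287.50       275.5251       551.0501       1,653.1504
  3     5,287.50     4,960.6121    14,881.8363      59,527.3451
  Σ                  5,517.5860    15,714.3352      61,743.3932
P = 5,517.5860; D_Mac = 2.84805 yrs; D_mod = 2.78810 yrs; C = 10.72419.
Duration effect: -2.78810 × (+0.0165) = -0.046004
Convexity effect: 0.5 × 10.72419 × (0.0165)² = +0.0014598
ΔP/P ≈ -0.046004 + 0.0014598 = -0.044544 = -4.4544%.

-4.45%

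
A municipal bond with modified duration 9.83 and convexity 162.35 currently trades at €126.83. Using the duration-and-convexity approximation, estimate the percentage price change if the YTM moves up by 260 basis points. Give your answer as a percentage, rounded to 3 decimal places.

Duration effect: -D_mod·Δy = -9.83 × (+0.026) = -0.255580
Convexity effect: ½·C·(Δy)² = 0.5 × 162.35 × (0.026)² = +0.0548743
ΔP/P ≈ -0.255580 + 0.0548743 = -0.2007057
= -20.07057%.

-20.071%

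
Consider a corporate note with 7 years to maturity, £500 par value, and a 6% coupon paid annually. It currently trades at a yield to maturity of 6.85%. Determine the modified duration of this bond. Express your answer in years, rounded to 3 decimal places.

5.510 years

Periodic yield y = 0.0685. First find Macaulay duration:
  t   CF        PV=CF/(1+0.0685)^t    t·PV
  1        30.00        28.0767        28.0767
  2        30.00        26.2768        52.5536
  3        30.00        24.5922        73.7766
  4        30.00        23.0156        92.0626
  5        30.00        21.5401       107.7007
  6        30.00        20.1592       120.9554
  7       530.00       333.3145     2,333.2014
  Σ                    476.9753     2,808.3271
P = 476.9753; Macaulay duration = 2,808.3271 / 476.9753 = 5.88778 years.
Modified duration = D_Mac / (1 + y) = 5.88778 / 1.0685 = 5.51033 years.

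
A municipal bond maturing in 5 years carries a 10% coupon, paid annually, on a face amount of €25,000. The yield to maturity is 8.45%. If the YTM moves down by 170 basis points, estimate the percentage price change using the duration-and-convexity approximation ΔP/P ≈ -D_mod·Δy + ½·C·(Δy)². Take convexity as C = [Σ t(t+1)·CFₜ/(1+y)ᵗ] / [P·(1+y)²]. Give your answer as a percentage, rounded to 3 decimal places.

+6.868%

With y = 0.0845:
  t   CF        PV=CF/(1+0.0845)^t    t·PV        t(t+1)·PV
  1     2,500.00     2,305.2098     2,305.2098       4,610.4195
  2     2,500.00     2,125.5968     4,251.1937      12,753.5810
  3     2,500.00     1,959.9786     5,879.9359      23,519.7437
  4     2,500.00     1,807.2648     7,229.0591      36,145.2954
  5    27,500.00    18,330.9474    91,654.7372     549,928.4231
  Σ                 26,528.9975   111,320.1357     626,957.4629
P = 26,528.9975; D_Mac = 4.19617 yrs; D_mod = 3.86922 yrs; C = 20.09362.
Duration effect: -3.86922 × (-0.017) = +0.065777
Convexity effect: 0.5 × 20.09362 × (-0.017)² = +0.0029035
ΔP/P ≈ +0.065777 + 0.0029035 = +0.068680 = +6.8680%.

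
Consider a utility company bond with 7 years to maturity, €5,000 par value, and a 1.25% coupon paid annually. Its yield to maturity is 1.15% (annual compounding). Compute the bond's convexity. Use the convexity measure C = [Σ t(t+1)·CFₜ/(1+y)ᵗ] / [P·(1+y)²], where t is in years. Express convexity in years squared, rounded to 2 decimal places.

52.10

With y = 0.0115:
  t   CF        PV=CF/(1+0.0115)^t    t·PV        t(t+1)·PV
  1        62.50        61.7894        61.7894         123.5788
  2        62.50        61.0869       122.1738         366.5215
  3        62.50        60.3924       181.1772         724.7089
  4        62.50        59.7058       238.8232       1,194.1159
  5        62.50        59.0270       295.1349       1,770.8095
  6        62.50        58.3559       350.1353       2,450.9474
  7     5,062.50     4,673.0866    32,711.6060     261,692.8479
  Σ                  5,033.4440    33,960.8399     268,323.5299
P = 5,033.4440.
Convexity = Σ t(t+1)·PV / [P·(1+y)²] = 268,323.5299 / (5,033.4440 × 1.023132) = 52.10288.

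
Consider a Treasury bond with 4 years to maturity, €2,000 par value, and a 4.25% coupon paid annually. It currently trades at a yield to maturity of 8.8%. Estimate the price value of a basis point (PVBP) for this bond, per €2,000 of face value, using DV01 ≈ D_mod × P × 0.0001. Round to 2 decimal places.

Periodic yield y = 0.088.
  t   CF        PV=CF/(1+0.088)^t    t·PV
  1        85.00        78.1250        78.1250
  2        85.00        71.8061       143.6121
  3        85.00        65.9982       197.9947
  4     2,085.00     1,487.9573     5,951.8293
  Σ                  1,703.8866     6,371.5611
P = 1,703.8866; D_Mac = 3.73943 yrs; D_mod = 3.43697 yrs.
DV01 ≈ 3.43697 × 1,703.8866 × 0.0001 = 0.585621.

€0.59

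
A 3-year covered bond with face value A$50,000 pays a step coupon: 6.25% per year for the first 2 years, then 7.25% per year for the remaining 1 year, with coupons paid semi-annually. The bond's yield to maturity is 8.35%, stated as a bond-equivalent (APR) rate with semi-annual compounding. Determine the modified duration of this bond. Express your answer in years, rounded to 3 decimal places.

2.663 years

Periodic yield y = 0.04175. First find Macaulay duration:
  t   CF        PV=CF/(1+0.04175)^t    t·PV
  1     1,562.50     1,499.8800     1,499.8800
  2     1,562.50     1,439.7696     2,879.5393
  3     1,562.50     1,382.0683     4,146.2048
  4     1,562.50     1,326.6794     5,306.7176
  5     1,812.50     1,477.2720     7,386.3601
  6    51,812.50    40,537.1762   243,223.0575
  Σ                 47,662.8456   264,441.7593
P = 47,662.8456; Macaulay duration = 264,441.7593 / 47,662.8456 = 5.54817 half-year periods = 2.77409 years.
Modified duration = D_Mac / (1 + y) = 2.77409 / 1.04175 = 2.66291 years.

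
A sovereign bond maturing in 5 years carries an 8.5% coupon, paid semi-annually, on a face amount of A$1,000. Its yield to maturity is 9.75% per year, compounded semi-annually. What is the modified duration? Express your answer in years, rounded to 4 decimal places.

3.9583 years

Periodic yield y = 0.04875. First find Macaulay duration:
  t   CF        PV=CF/(1+0.04875)^t    t·PV
  1        42.50        40.5244        40.5244
  2        42.50        38.6407        77.2814
  3        42.50        36.8445       110.5336
  4        42.50        35.1319       140.5274
  5        42.50        33.4988       167.4939
  6        42.50        31.9416       191.6498
  7        42.50        30.4569       213.1980
  8        42.50        29.0411       232.3288
  9        42.50        27.6912       249.2204
  10    1,042.50       647.6738     6,476.7379
  Σ                    951.4448     7,899.4958
P = 951.4448; Macaulay duration = 7,899.4958 / 951.4448 = 8.30263 half-year periods = 4.15132 years.
Modified duration = D_Mac / (1 + y) = 4.15132 / 1.04875 = 3.95835 years.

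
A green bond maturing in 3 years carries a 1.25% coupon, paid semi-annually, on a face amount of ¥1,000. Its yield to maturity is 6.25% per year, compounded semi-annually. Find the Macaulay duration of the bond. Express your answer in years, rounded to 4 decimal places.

2.9495 years

Periodic yield y = 0.03125. Discount each cash flow and weight by its period:
  t   CF        PV=CF/(1+0.03125)^t    t·PV
  1         6.25         6.0606         6.0606
  2         6.25         5.8770        11.7539
  3         6.25         5.6989        17.0966
  4         6.25         5.5262        22.1047
  5         6.25         5.3587        26.7935
  6     1,006.25       836.6082     5,019.6493
  Σ                    865.1295     5,103.4586
Price P = Σ PV = 865.1295.
Macaulay duration = Σ(t·PV) / P = 5,103.4586 / 865.1295 = 5.89907 half-year periods.
In years: 5.89907 / 2 = 2.94953 years.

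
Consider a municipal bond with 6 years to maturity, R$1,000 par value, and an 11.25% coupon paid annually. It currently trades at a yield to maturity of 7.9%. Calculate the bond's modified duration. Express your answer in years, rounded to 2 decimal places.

Periodic yield y = 0.079. First find Macaulay duration:
  t   CF        PV=CF/(1+0.079)^t    t·PV
  1       112.50       104.2632       104.2632
  2       112.50        96.6295       193.2590
  3       112.50        89.5547       268.6640
  4       112.50        82.9978       331.9913
  5       112.50        76.9211       384.6053
  6     1,112.50       704.9712     4,229.8270
  Σ                  1,155.3374     5,512.6098
P = 1,155.3374; Macaulay duration = 5,512.6098 / 1,155.3374 = 4.77143 years.
Modified duration = D_Mac / (1 + y) = 4.77143 / 1.079 = 4.42208 years.

4.42 years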